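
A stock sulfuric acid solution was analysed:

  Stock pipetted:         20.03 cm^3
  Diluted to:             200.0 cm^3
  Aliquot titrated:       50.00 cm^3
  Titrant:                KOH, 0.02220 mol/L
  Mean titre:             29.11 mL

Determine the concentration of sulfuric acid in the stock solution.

H2SO4 + 2 KOH → K2SO4 + 2 H2O
n(KOH) = 0.02911 × 0.02220 = 6.462 × 10^-4 mol
From the 1:2 ratio, n(H2SO4) in the aliquot = 1/2 × 6.462 × 10^-4 = 3.231 × 10^-4 mol
[H2SO4]_dilute = 3.231 × 10^-4 / 0.05000 = 0.006462 mol/L
Dilution factor = 200.0 / 20.03 = 9.985
[H2SO4]_stock = 0.006462 × 9.985 = 0.06453 mol/L

0.06453 mol/L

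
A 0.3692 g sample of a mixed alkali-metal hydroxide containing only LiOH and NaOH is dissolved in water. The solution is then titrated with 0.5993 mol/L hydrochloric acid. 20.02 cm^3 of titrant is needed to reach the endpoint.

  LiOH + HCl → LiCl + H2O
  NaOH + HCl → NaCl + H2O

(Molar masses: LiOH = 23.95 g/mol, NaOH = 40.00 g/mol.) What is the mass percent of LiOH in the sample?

n(HCl) = 0.02002 × 0.5993 = 0.01200 mol
Let x = n(LiOH), y = n(NaOH).
Titrant: 1x + 1y = 0.01200;  mass: 23.95x + 40.00y = 0.3692
Solving, x = 6.898 × 10^-3 mol, y = 5.100 × 10^-3 mol
mass of LiOH = 6.898 × 10^-3 × 23.95 = 0.1652 g
% LiOH = 0.1652 / 0.3692 × 100 = 44.75 %

44.75 %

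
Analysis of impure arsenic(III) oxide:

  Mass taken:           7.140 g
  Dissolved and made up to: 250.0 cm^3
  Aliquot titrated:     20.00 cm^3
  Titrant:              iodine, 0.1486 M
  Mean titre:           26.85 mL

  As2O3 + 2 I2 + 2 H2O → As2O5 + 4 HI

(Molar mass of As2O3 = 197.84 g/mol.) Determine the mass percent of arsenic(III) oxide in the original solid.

n(I2) per titration = 0.02685 × 0.1486 = 3.990 × 10^-3 mol
From the 1:2 ratio, n(As2O3) in each aliquot = 1/2 × 3.990 × 10^-3 = 1.995 × 10^-3 mol
n(As2O3) in the whole flask = 1.995 × 10^-3 × 250.0/20.00 = 0.02494 mol
mass of As2O3 = 0.02494 × 197.84 = 4.934 g
% As2O3 = 4.934 / 7.140 × 100 = 69.10 %

69.10 %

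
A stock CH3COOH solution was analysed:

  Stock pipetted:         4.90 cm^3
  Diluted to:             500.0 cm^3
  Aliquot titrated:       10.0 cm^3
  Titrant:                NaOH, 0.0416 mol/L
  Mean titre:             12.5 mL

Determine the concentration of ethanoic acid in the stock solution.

CH3COOH + NaOH → CH3COONa + H2O
n(NaOH) = 0.0125 × 0.0416 = 5.20 × 10^-4 mol
n(CH3COOH) in the aliquot = 5.20 × 10^-4 mol (1:1 ratio)
[CH3COOH]_dilute = 5.20 × 10^-4 / 0.0100 = 0.0520 mol/L
Dilution factor = 500.0 / 4.90 = 102.0
[CH3COOH]_stock = 0.0520 × 102.0 = 5.31 mol/L

5.31 mol/L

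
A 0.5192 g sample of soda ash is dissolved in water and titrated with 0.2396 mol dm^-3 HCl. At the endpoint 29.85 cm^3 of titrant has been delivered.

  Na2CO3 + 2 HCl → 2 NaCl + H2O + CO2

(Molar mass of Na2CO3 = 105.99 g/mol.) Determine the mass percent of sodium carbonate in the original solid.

73.00 %

n(HCl) = 0.02985 L × 0.2396 mol/L = 7.152 × 10^-3 mol
From the 1:2 ratio, n(Na2CO3) = 1/2 × 7.152 × 10^-3 = 3.576 × 10^-3 mol
mass of Na2CO3 = 3.576 × 10^-3 × 105.99 g/mol = 0.3790 g
% Na2CO3 = 0.3790 / 0.5192 × 100 = 73.00 %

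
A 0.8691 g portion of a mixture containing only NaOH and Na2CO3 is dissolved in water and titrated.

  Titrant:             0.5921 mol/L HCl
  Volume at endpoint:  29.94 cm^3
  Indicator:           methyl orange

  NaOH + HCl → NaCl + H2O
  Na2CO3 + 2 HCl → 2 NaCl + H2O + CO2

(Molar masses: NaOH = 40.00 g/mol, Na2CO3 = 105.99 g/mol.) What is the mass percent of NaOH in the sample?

n(HCl) = 0.02994 × 0.5921 = 0.01773 mol
Let x = n(NaOH), y = n(Na2CO3).
Titrant: 1x + 2y = 0.01773;  mass: 40.00x + 105.99y = 0.8691
Solving, x = 5.415 × 10^-3 mol, y = 6.156 × 10^-3 mol
mass of NaOH = 5.415 × 10^-3 × 40.00 = 0.2166 g
% NaOH = 0.2166 / 0.8691 × 100 = 24.92 %

24.92 %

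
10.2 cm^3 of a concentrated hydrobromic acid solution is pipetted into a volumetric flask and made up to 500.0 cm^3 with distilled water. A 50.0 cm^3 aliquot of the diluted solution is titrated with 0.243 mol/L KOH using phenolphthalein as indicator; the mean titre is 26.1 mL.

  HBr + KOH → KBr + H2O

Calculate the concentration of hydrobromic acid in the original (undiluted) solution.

n(KOH) = 0.0261 × 0.243 = 6.34 × 10^-3 mol
n(HBr) in the aliquot = 6.34 × 10^-3 mol (1:1 ratio)
[HBr]_dilute = 6.34 × 10^-3 / 0.0500 = 0.127 mol/L
Dilution factor = 500.0 / 10.2 = 49.02
[HBr]_stock = 0.127 × 49.02 = 6.22 mol/L

6.22 mol/L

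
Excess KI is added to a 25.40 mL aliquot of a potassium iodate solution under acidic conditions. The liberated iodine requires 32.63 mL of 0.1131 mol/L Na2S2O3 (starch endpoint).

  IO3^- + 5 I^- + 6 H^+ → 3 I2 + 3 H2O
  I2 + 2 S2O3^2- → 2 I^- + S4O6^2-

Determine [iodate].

n(S2O3^2-) = 0.03263 × 0.1131 = 3.690 × 10^-3 mol
n(I2) = n(S2O3^2-)/2 = 1.845 × 10^-3 mol
From the 1:3 ratio, n(IO3^-) in the aliquot = 1/3 × 1.845 × 10^-3 = 6.151 × 10^-4 mol
[IO3^-] = 6.151 × 10^-4 / 0.02540 = 0.02422 mol/L

0.02422 mol/L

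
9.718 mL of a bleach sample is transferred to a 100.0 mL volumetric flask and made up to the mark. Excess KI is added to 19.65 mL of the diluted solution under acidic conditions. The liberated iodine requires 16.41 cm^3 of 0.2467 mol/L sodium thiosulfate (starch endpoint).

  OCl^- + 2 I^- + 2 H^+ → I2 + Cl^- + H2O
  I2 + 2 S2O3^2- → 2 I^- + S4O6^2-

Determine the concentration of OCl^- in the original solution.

n(S2O3^2-) = 0.01641 × 0.2467 = 4.048 × 10^-3 mol
n(I2) = n(S2O3^2-)/2 = 2.024 × 10^-3 mol
n(OCl^-) in the aliquot = 2.024 × 10^-3 mol (1:1 ratio)
[OCl^-]_dilute = 2.024 × 10^-3 / 0.01965 = 0.1030 mol/L
[OCl^-]_original = 0.1030 × 100.0/9.718 = 1.060 mol/L

1.060 mol/L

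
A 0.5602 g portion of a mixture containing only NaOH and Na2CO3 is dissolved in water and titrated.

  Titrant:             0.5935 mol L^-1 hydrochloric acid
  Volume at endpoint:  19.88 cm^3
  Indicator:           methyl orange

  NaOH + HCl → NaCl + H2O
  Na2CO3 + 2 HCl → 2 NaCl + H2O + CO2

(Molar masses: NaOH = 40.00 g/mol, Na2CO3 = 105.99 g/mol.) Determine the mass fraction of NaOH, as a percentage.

35.76 %

n(HCl) = 0.01988 × 0.5935 = 0.01180 mol
Let x = n(NaOH), y = n(Na2CO3).
Titrant: 1x + 2y = 0.01180;  mass: 40.00x + 105.99y = 0.5602
Solving, x = 5.008 × 10^-3 mol, y = 3.395 × 10^-3 mol
mass of NaOH = 5.008 × 10^-3 × 40.00 = 0.2003 g
% NaOH = 0.2003 / 0.5602 × 100 = 35.76 %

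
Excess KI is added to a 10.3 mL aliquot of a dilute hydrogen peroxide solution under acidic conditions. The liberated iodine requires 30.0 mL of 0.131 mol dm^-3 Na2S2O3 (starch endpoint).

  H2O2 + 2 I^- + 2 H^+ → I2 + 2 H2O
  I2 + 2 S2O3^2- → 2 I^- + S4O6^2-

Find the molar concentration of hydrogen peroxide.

n(S2O3^2-) = 0.0300 × 0.131 = 3.93 × 10^-3 mol
n(I2) = n(S2O3^2-)/2 = 1.97 × 10^-3 mol
n(H2O2) in the aliquot = 1.97 × 10^-3 mol (1:1 ratio)
[H2O2] = 1.97 × 10^-3 / 0.0103 = 0.191 mol/L

0.191 mol/L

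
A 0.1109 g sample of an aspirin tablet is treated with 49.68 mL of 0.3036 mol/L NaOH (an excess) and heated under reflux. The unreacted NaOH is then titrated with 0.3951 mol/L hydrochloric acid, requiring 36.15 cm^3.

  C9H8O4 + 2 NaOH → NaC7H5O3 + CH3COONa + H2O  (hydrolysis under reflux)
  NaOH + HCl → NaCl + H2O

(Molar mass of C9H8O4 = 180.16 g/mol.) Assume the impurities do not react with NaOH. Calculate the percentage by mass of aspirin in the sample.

n(NaOH) added = 0.04968 × 0.3036 = 0.01508 mol
n(HCl) used in back-titration = 0.03615 × 0.3951 = 0.01428 mol
n(NaOH) left over = 0.01428 mol (1:1 ratio)
n(NaOH) consumed by analyte = 0.01508 − 0.01428 = 8.000 × 10^-4 mol
From the 1:2 ratio, n(C9H8O4) = 1/2 × 8.000 × 10^-4 = 4.000 × 10^-4 mol
mass of C9H8O4 = 4.000 × 10^-4 × 180.16 = 0.07206 g
% C9H8O4 = 0.07206 / 0.1109 × 100 = 64.98 %

64.98 %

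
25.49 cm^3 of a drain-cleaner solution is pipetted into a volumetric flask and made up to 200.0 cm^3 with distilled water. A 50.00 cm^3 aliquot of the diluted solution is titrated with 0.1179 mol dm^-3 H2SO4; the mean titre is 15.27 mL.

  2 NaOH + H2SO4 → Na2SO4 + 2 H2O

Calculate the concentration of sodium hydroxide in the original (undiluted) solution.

n(H2SO4) = 0.01527 × 0.1179 = 1.800 × 10^-3 mol
From the 2:1 ratio, n(NaOH) in the aliquot = 2/1 × 1.800 × 10^-3 = 3.601 × 10^-3 mol
[NaOH]_dilute = 3.601 × 10^-3 / 0.05000 = 0.07201 mol/L
Dilution factor = 200.0 / 25.49 = 7.846
[NaOH]_stock = 0.07201 × 7.846 = 0.5650 mol/L

0.5650 mol/L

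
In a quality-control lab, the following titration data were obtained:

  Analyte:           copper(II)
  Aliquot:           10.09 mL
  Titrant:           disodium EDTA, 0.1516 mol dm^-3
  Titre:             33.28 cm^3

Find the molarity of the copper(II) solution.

Cu^2+ + EDTA^4- → [Cu(EDTA)]^2-
n(EDTA) = 0.03328 L × 0.1516 mol/L = 5.045 × 10^-3 mol
n(Cu2+) = 5.045 × 10^-3 mol (1:1 mole ratio)
[Cu2+] = 5.045 × 10^-3 mol / 0.01009 L = 0.5000 mol/L

0.5000 mol/L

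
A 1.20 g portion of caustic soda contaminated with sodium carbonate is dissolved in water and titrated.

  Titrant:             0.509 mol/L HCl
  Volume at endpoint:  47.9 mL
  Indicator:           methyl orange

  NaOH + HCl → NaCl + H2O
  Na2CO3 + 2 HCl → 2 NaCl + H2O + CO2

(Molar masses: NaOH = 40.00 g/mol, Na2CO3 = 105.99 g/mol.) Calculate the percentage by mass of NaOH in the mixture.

23.6 %

n(HCl) = 0.0479 × 0.509 = 0.0244 mol
Let x = n(NaOH), y = n(Na2CO3).
Titrant: 1x + 2y = 0.0244;  mass: 40.00x + 105.99y = 1.20
Solving, x = 7.09 × 10^-3 mol, y = 8.65 × 10^-3 mol
mass of NaOH = 7.09 × 10^-3 × 40.00 = 0.283 g
% NaOH = 0.283 / 1.20 × 100 = 23.6 %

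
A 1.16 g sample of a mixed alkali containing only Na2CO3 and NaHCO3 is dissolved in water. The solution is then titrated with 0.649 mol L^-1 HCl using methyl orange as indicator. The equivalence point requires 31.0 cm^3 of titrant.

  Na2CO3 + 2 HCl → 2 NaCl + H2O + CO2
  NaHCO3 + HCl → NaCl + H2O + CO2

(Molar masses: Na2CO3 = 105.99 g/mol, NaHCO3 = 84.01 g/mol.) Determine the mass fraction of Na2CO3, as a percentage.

78.1 %

n(HCl) = 0.0310 × 0.649 = 0.0201 mol
Let x = n(Na2CO3), y = n(NaHCO3).
Titrant: 2x + 1y = 0.0201;  mass: 105.99x + 84.01y = 1.16
Solving, x = 8.55 × 10^-3 mol, y = 3.02 × 10^-3 mol
mass of Na2CO3 = 8.55 × 10^-3 × 105.99 = 0.906 g
% Na2CO3 = 0.906 / 1.16 × 100 = 78.1 %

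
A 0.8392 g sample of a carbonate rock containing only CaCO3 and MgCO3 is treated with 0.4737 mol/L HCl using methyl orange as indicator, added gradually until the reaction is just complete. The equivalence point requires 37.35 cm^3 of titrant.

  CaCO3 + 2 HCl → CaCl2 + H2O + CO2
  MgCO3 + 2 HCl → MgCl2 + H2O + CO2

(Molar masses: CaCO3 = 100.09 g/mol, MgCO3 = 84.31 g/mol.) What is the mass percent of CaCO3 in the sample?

70.57 %

n(HCl) = 0.03735 × 0.4737 = 0.01769 mol
Let x = n(CaCO3), y = n(MgCO3).
Titrant: 2x + 2y = 0.01769;  mass: 100.09x + 84.31y = 0.8392
Solving, x = 5.917 × 10^-3 mol, y = 2.930 × 10^-3 mol
mass of CaCO3 = 5.917 × 10^-3 × 100.09 = 0.5922 g
% CaCO3 = 0.5922 / 0.8392 × 100 = 70.57 %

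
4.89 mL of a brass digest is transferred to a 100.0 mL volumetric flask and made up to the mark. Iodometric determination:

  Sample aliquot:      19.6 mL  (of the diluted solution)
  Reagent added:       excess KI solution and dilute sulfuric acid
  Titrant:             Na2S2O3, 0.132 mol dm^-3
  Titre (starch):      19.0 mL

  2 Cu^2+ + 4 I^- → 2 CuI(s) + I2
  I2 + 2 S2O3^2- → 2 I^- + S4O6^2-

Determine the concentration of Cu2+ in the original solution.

2.62 mol/L

n(S2O3^2-) = 0.0190 × 0.132 = 2.51 × 10^-3 mol
n(I2) = n(S2O3^2-)/2 = 1.25 × 10^-3 mol
From the 2:1 ratio, n(Cu2+) in the aliquot = 2/1 × 1.25 × 10^-3 = 2.51 × 10^-3 mol
[Cu2+]_dilute = 2.51 × 10^-3 / 0.0196 = 0.128 mol/L
[Cu2+]_original = 0.128 × 100.0/4.89 = 2.62 mol/L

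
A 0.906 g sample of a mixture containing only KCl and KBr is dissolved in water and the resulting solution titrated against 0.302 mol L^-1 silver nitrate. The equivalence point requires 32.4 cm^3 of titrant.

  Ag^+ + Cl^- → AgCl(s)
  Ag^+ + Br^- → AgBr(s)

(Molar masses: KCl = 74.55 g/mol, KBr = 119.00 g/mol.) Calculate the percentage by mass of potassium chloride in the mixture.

n(AgNO3) = 0.0324 × 0.302 = 9.78 × 10^-3 mol
Let x = n(KCl), y = n(KBr).
Titrant: 1x + 1y = 9.78 × 10^-3;  mass: 74.55x + 119.00y = 0.906
Solving, x = 5.81 × 10^-3 mol, y = 3.97 × 10^-3 mol
mass of KCl = 5.81 × 10^-3 × 74.55 = 0.433 g
% KCl = 0.433 / 0.906 × 100 = 47.8 %

47.8 %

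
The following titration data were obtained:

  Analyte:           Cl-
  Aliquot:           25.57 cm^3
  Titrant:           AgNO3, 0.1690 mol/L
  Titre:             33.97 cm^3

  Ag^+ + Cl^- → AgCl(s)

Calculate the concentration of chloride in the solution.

n(AgNO3) = 0.03397 L × 0.1690 mol/L = 5.741 × 10^-3 mol
n(Cl-) = 5.741 × 10^-3 mol (1:1 mole ratio)
[Cl-] = 5.741 × 10^-3 mol / 0.02557 L = 0.2245 mol/L

0.2245 mol/L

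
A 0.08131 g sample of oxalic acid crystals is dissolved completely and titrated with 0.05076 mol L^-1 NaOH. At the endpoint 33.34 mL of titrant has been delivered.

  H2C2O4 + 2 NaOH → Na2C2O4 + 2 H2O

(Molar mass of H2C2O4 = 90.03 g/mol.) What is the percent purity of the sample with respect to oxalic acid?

93.69 %

n(NaOH) = 0.03334 L × 0.05076 mol/L = 1.692 × 10^-3 mol
From the 1:2 ratio, n(H2C2O4) = 1/2 × 1.692 × 10^-3 = 8.462 × 10^-4 mol
mass of H2C2O4 = 8.462 × 10^-4 × 90.03 g/mol = 0.07618 g
% H2C2O4 = 0.07618 / 0.08131 × 100 = 93.69 %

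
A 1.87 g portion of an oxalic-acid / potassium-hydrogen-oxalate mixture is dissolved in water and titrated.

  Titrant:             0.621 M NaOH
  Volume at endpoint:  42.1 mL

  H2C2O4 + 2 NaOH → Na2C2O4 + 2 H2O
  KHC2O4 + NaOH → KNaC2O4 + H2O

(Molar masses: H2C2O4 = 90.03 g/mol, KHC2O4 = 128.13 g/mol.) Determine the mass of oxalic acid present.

n(NaOH) = 0.0421 × 0.621 = 0.0261 mol
Let x = n(H2C2O4), y = n(KHC2O4).
Titrant: 2x + 1y = 0.0261;  mass: 90.03x + 128.13y = 1.87
Solving, x = 8.90 × 10^-3 mol, y = 8.34 × 10^-3 mol
mass of H2C2O4 = 8.90 × 10^-3 × 90.03 = 0.801 g

0.801 g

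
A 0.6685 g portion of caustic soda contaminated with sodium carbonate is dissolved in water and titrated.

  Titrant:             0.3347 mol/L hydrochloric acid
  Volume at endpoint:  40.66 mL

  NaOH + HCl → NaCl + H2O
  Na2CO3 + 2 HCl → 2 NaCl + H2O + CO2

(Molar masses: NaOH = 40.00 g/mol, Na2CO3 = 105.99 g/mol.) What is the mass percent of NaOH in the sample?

n(HCl) = 0.04066 × 0.3347 = 0.01361 mol
Let x = n(NaOH), y = n(Na2CO3).
Titrant: 1x + 2y = 0.01361;  mass: 40.00x + 105.99y = 0.6685
Solving, x = 4.056 × 10^-3 mol, y = 4.777 × 10^-3 mol
mass of NaOH = 4.056 × 10^-3 × 40.00 = 0.1622 g
% NaOH = 0.1622 / 0.6685 × 100 = 24.27 %

24.27 %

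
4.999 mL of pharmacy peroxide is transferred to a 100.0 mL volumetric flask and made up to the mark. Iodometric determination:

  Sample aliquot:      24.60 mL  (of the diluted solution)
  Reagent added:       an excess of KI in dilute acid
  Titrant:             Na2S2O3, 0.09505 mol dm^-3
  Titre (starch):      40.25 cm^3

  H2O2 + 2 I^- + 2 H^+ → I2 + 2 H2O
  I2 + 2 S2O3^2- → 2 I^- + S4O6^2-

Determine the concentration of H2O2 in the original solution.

n(S2O3^2-) = 0.04025 × 0.09505 = 3.826 × 10^-3 mol
n(I2) = n(S2O3^2-)/2 = 1.913 × 10^-3 mol
n(H2O2) in the aliquot = 1.913 × 10^-3 mol (1:1 ratio)
[H2O2]_dilute = 1.913 × 10^-3 / 0.02460 = 0.07776 mol/L
[H2O2]_original = 0.07776 × 100.0/4.999 = 1.555 mol/L

1.555 mol/L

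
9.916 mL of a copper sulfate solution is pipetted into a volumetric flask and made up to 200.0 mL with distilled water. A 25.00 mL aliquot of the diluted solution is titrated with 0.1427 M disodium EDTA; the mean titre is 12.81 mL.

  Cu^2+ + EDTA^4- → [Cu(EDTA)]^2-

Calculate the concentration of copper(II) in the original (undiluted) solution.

1.475 M

n(EDTA) = 0.01281 × 0.1427 = 1.828 × 10^-3 mol
n(Cu2+) in the aliquot = 1.828 × 10^-3 mol (1:1 ratio)
[Cu2+]_dilute = 1.828 × 10^-3 / 0.02500 = 0.07312 mol/L
Dilution factor = 200.0 / 9.916 = 20.17
[Cu2+]_stock = 0.07312 × 20.17 = 1.475 mol/L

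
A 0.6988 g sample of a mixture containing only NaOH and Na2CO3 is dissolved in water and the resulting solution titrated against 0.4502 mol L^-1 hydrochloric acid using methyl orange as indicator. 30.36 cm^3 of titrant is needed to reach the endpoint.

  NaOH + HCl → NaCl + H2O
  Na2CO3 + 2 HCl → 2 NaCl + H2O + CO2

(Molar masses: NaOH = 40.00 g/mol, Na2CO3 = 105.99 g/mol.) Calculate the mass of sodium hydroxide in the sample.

n(HCl) = 0.03036 × 0.4502 = 0.01367 mol
Let x = n(NaOH), y = n(Na2CO3).
Titrant: 1x + 2y = 0.01367;  mass: 40.00x + 105.99y = 0.6988
Solving, x = 1.965 × 10^-3 mol, y = 5.851 × 10^-3 mol
mass of NaOH = 1.965 × 10^-3 × 40.00 = 0.07861 g

0.07861 g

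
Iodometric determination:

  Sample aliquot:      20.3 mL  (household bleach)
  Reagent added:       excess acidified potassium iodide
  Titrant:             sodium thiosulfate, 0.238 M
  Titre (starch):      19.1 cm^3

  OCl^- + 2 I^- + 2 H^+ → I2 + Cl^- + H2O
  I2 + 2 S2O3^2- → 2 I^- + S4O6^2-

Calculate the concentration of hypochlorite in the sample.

0.112 M

n(S2O3^2-) = 0.0191 × 0.238 = 4.55 × 10^-3 mol
n(I2) = n(S2O3^2-)/2 = 2.27 × 10^-3 mol
n(OCl^-) in the aliquot = 2.27 × 10^-3 mol (1:1 ratio)
[OCl^-] = 2.27 × 10^-3 / 0.0203 = 0.112 mol/L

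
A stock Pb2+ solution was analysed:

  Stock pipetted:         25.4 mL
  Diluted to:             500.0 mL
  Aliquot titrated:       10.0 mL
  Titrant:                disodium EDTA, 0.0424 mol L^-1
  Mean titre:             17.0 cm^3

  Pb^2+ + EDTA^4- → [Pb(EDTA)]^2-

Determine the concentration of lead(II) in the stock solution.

1.42 mol/L

n(EDTA) = 0.0170 × 0.0424 = 7.21 × 10^-4 mol
n(Pb2+) in the aliquot = 7.21 × 10^-4 mol (1:1 ratio)
[Pb2+]_dilute = 7.21 × 10^-4 / 0.0100 = 0.0721 mol/L
Dilution factor = 500.0 / 25.4 = 19.69
[Pb2+]_stock = 0.0721 × 19.69 = 1.42 mol/L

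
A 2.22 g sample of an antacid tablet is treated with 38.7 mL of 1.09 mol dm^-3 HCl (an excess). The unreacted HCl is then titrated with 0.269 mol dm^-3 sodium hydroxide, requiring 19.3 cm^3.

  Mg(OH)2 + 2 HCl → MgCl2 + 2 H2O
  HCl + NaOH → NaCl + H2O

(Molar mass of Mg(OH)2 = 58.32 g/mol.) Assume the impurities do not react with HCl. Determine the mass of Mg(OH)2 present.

n(HCl) added = 0.0387 × 1.09 = 0.0422 mol
n(NaOH) used in back-titration = 0.0193 × 0.269 = 5.19 × 10^-3 mol
n(HCl) left over = 5.19 × 10^-3 mol (1:1 ratio)
n(HCl) consumed by analyte = 0.0422 − 5.19 × 10^-3 = 0.0370 mol
From the 1:2 ratio, n(Mg(OH)2) = 1/2 × 0.0370 = 0.0185 mol
mass of Mg(OH)2 = 0.0185 × 58.32 = 1.08 g

1.08 g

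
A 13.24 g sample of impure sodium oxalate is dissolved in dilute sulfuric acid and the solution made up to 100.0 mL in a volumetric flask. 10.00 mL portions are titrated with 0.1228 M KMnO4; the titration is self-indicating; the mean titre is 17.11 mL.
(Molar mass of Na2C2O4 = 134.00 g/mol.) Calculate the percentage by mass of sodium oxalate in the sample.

53.16 %

2 MnO4^- + 5 C2O4^2- + 16 H^+ → 2 Mn^2+ + 10 CO2 + 8 H2O
n(KMnO4) per titration = 0.01711 × 0.1228 = 2.101 × 10^-3 mol
From the 5:2 ratio, n(Na2C2O4) in each aliquot = 5/2 × 2.101 × 10^-3 = 5.253 × 10^-3 mol
n(Na2C2O4) in the whole flask = 5.253 × 10^-3 × 100.0/10.00 = 0.05253 mol
mass of Na2C2O4 = 0.05253 × 134.00 = 7.039 g
% Na2C2O4 = 7.039 / 13.24 × 100 = 53.16 %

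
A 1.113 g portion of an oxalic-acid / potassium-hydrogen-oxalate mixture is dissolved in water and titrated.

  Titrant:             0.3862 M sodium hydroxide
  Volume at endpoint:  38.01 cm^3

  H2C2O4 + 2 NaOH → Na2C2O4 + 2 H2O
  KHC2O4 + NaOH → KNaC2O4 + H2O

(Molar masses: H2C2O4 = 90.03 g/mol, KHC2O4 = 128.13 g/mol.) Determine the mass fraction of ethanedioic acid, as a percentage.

37.37 %

n(NaOH) = 0.03801 × 0.3862 = 0.01468 mol
Let x = n(H2C2O4), y = n(KHC2O4).
Titrant: 2x + 1y = 0.01468;  mass: 90.03x + 128.13y = 1.113
Solving, x = 4.619 × 10^-3 mol, y = 5.441 × 10^-3 mol
mass of H2C2O4 = 4.619 × 10^-3 × 90.03 = 0.4159 g
% H2C2O4 = 0.4159 / 1.113 × 100 = 37.37 %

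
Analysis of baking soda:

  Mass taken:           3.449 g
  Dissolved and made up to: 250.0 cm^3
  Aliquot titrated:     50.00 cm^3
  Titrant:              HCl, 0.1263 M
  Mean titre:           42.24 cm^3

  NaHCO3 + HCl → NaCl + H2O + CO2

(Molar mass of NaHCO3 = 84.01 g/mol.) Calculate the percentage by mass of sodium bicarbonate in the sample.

n(HCl) per titration = 0.04224 × 0.1263 = 5.335 × 10^-3 mol
n(NaHCO3) in each aliquot = 5.335 × 10^-3 mol (1:1 ratio)
n(NaHCO3) in the whole flask = 5.335 × 10^-3 × 250.0/50.00 = 0.02667 mol
mass of NaHCO3 = 0.02667 × 84.01 = 2.241 g
% NaHCO3 = 2.241 / 3.449 × 100 = 64.97 %

64.97 %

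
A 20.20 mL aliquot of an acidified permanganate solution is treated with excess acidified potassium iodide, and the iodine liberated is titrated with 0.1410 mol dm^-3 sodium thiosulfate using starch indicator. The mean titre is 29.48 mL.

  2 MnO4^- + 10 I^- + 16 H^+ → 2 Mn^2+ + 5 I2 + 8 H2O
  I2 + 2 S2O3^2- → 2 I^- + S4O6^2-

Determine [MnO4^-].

n(S2O3^2-) = 0.02948 × 0.1410 = 4.157 × 10^-3 mol
n(I2) = n(S2O3^2-)/2 = 2.078 × 10^-3 mol
From the 2:5 ratio, n(MnO4^-) in the aliquot = 2/5 × 2.078 × 10^-3 = 8.313 × 10^-4 mol
[MnO4^-] = 8.313 × 10^-4 / 0.02020 = 0.04116 mol/L

0.04116 mol/L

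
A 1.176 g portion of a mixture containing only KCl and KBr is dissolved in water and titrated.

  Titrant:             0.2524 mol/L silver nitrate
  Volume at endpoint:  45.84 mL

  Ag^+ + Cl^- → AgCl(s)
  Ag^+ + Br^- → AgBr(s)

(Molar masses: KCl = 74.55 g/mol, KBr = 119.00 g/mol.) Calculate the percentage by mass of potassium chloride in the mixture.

28.64 %

n(AgNO3) = 0.04584 × 0.2524 = 0.01157 mol
Let x = n(KCl), y = n(KBr).
Titrant: 1x + 1y = 0.01157;  mass: 74.55x + 119.00y = 1.176
Solving, x = 4.518 × 10^-3 mol, y = 7.052 × 10^-3 mol
mass of KCl = 4.518 × 10^-3 × 74.55 = 0.3368 g
% KCl = 0.3368 / 1.176 × 100 = 28.64 %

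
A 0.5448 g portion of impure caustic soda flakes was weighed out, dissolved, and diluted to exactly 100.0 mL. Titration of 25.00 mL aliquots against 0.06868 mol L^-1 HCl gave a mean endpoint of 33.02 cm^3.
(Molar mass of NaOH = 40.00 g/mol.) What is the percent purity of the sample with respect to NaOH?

NaOH + HCl → NaCl + H2O
n(HCl) per titration = 0.03302 × 0.06868 = 2.268 × 10^-3 mol
n(NaOH) in each aliquot = 2.268 × 10^-3 mol (1:1 ratio)
n(NaOH) in the whole flask = 2.268 × 10^-3 × 100.0/25.00 = 9.071 × 10^-3 mol
mass of NaOH = 9.071 × 10^-3 × 40.00 = 0.3629 g
% NaOH = 0.3629 / 0.5448 × 100 = 66.60 %

66.60 %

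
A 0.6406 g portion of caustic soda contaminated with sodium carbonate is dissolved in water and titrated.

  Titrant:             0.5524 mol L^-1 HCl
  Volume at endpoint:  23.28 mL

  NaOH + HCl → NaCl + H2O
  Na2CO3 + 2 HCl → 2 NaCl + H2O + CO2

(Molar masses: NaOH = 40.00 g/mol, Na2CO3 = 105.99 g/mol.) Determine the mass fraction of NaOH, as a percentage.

19.66 %

n(HCl) = 0.02328 × 0.5524 = 0.01286 mol
Let x = n(NaOH), y = n(Na2CO3).
Titrant: 1x + 2y = 0.01286;  mass: 40.00x + 105.99y = 0.6406
Solving, x = 3.148 × 10^-3 mol, y = 4.856 × 10^-3 mol
mass of NaOH = 3.148 × 10^-3 × 40.00 = 0.1259 g
% NaOH = 0.1259 / 0.6406 × 100 = 19.66 %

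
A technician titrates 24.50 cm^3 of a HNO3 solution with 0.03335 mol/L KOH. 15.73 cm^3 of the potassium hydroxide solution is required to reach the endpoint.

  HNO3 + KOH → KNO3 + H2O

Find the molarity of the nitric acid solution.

n(KOH) = 0.01573 L × 0.03335 mol/L = 5.246 × 10^-4 mol
n(HNO3) = 5.246 × 10^-4 mol (1:1 mole ratio)
[HNO3] = 5.246 × 10^-4 mol / 0.02450 L = 0.02141 mol/L

0.02141 mol/L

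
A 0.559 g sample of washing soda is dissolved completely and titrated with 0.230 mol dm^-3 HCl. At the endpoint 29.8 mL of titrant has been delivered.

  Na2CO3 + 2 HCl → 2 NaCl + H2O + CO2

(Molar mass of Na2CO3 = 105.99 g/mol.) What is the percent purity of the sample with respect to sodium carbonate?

n(HCl) = 0.0298 L × 0.230 mol/L = 6.85 × 10^-3 mol
From the 1:2 ratio, n(Na2CO3) = 1/2 × 6.85 × 10^-3 = 3.43 × 10^-3 mol
mass of Na2CO3 = 3.43 × 10^-3 × 105.99 g/mol = 0.363 g
% Na2CO3 = 0.363 / 0.559 × 100 = 65.0 %

65.0 %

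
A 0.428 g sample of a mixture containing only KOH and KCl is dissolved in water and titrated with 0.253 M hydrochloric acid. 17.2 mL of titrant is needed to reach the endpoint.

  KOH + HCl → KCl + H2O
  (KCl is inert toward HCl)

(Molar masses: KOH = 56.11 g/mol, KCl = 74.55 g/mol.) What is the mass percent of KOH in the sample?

57.0 %

n(HCl) = 0.0172 × 0.253 = 4.35 × 10^-3 mol
Let x = n(KOH), y = n(KCl).
Titrant: 1x = 4.35 × 10^-3;  mass: 56.11x + 74.55y = 0.428
Solving, x = 4.35 × 10^-3 mol, y = 2.47 × 10^-3 mol
mass of KOH = 4.35 × 10^-3 × 56.11 = 0.244 g
% KOH = 0.244 / 0.428 × 100 = 57.0 %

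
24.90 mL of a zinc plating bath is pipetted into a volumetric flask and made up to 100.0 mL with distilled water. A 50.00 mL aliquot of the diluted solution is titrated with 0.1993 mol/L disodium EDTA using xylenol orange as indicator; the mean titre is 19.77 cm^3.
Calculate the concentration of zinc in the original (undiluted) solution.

Zn^2+ + EDTA^4- → [Zn(EDTA)]^2-
n(EDTA) = 0.01977 × 0.1993 = 3.940 × 10^-3 mol
n(Zn2+) in the aliquot = 3.940 × 10^-3 mol (1:1 ratio)
[Zn2+]_dilute = 3.940 × 10^-3 / 0.05000 = 0.07880 mol/L
Dilution factor = 100.0 / 24.90 = 4.016
[Zn2+]_stock = 0.07880 × 4.016 = 0.3165 mol/L

0.3165 mol/L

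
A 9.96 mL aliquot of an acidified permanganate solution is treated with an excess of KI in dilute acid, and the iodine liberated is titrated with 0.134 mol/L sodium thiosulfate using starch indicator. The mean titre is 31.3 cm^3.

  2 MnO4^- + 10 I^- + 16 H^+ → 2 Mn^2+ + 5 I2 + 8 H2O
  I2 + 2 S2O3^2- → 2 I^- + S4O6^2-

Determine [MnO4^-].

n(S2O3^2-) = 0.0313 × 0.134 = 4.19 × 10^-3 mol
n(I2) = n(S2O3^2-)/2 = 2.10 × 10^-3 mol
From the 2:5 ratio, n(MnO4^-) in the aliquot = 2/5 × 2.10 × 10^-3 = 8.39 × 10^-4 mol
[MnO4^-] = 8.39 × 10^-4 / 0.00996 = 0.0842 mol/L

0.0842 mol/L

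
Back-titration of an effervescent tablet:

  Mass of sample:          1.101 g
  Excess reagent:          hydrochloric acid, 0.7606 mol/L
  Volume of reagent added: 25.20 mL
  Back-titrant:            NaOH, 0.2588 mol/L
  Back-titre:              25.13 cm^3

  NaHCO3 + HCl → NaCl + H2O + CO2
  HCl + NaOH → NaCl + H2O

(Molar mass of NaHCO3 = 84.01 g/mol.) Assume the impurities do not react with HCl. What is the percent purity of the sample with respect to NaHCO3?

96.63 %

n(HCl) added = 0.02520 × 0.7606 = 0.01917 mol
n(NaOH) used in back-titration = 0.02513 × 0.2588 = 6.504 × 10^-3 mol
n(HCl) left over = 6.504 × 10^-3 mol (1:1 ratio)
n(HCl) consumed by analyte = 0.01917 − 6.504 × 10^-3 = 0.01266 mol
n(NaHCO3) = 0.01266 mol (1:1 ratio)
mass of NaHCO3 = 0.01266 × 84.01 = 1.064 g
% NaHCO3 = 1.064 / 1.101 × 100 = 96.63 %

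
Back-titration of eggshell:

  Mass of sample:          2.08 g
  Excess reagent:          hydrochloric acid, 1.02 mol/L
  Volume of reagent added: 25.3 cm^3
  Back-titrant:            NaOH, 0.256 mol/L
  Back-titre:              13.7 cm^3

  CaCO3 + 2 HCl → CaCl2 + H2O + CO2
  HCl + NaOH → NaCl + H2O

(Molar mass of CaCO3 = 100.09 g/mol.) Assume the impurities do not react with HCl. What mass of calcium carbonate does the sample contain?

n(HCl) added = 0.0253 × 1.02 = 0.0258 mol
n(NaOH) used in back-titration = 0.0137 × 0.256 = 3.51 × 10^-3 mol
n(HCl) left over = 3.51 × 10^-3 mol (1:1 ratio)
n(HCl) consumed by analyte = 0.0258 − 3.51 × 10^-3 = 0.0223 mol
From the 1:2 ratio, n(CaCO3) = 1/2 × 0.0223 = 0.0111 mol
mass of CaCO3 = 0.0111 × 100.09 = 1.12 g

1.12 g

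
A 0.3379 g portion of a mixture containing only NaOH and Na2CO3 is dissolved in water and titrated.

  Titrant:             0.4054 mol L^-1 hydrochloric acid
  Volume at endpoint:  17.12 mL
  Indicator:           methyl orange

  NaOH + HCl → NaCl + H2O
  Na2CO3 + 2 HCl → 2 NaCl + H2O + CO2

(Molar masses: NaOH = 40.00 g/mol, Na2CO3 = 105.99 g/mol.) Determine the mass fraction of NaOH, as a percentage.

27.25 %

n(HCl) = 0.01712 × 0.4054 = 6.940 × 10^-3 mol
Let x = n(NaOH), y = n(Na2CO3).
Titrant: 1x + 2y = 6.940 × 10^-3;  mass: 40.00x + 105.99y = 0.3379
Solving, x = 2.302 × 10^-3 mol, y = 2.319 × 10^-3 mol
mass of NaOH = 2.302 × 10^-3 × 40.00 = 0.09206 g
% NaOH = 0.09206 / 0.3379 × 100 = 27.25 %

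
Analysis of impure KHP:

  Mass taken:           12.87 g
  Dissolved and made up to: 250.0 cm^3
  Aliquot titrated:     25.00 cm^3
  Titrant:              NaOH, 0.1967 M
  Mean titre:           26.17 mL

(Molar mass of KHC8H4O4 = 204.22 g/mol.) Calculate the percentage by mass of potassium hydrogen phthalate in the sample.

KHC8H4O4 + NaOH → KNaC8H4O4 + H2O
n(NaOH) per titration = 0.02617 × 0.1967 = 5.148 × 10^-3 mol
n(KHC8H4O4) in each aliquot = 5.148 × 10^-3 mol (1:1 ratio)
n(KHC8H4O4) in the whole flask = 5.148 × 10^-3 × 250.0/25.00 = 0.05148 mol
mass of KHC8H4O4 = 0.05148 × 204.22 = 10.51 g
% KHC8H4O4 = 10.51 / 12.87 × 100 = 81.68 %

81.68 %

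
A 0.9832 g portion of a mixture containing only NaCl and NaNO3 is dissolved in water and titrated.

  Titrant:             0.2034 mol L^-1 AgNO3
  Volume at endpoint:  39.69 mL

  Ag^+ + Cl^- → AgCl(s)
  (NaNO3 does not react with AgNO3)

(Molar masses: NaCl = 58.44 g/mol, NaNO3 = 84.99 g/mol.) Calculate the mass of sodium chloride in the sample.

n(AgNO3) = 0.03969 × 0.2034 = 8.073 × 10^-3 mol
Let x = n(NaCl), y = n(NaNO3).
Titrant: 1x = 8.073 × 10^-3;  mass: 58.44x + 84.99y = 0.9832
Solving, x = 8.073 × 10^-3 mol, y = 6.017 × 10^-3 mol
mass of NaCl = 8.073 × 10^-3 × 58.44 = 0.4718 g

0.4718 g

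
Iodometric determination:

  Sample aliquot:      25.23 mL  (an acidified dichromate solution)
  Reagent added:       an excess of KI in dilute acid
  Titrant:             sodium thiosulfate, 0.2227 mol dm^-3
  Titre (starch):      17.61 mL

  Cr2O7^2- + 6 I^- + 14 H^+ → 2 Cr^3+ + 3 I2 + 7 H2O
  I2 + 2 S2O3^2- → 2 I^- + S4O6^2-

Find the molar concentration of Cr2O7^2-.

n(S2O3^2-) = 0.01761 × 0.2227 = 3.922 × 10^-3 mol
n(I2) = n(S2O3^2-)/2 = 1.961 × 10^-3 mol
From the 1:3 ratio, n(Cr2O7^2-) in the aliquot = 1/3 × 1.961 × 10^-3 = 6.536 × 10^-4 mol
[Cr2O7^2-] = 6.536 × 10^-4 / 0.02523 = 0.02591 mol/L

0.02591 mol/L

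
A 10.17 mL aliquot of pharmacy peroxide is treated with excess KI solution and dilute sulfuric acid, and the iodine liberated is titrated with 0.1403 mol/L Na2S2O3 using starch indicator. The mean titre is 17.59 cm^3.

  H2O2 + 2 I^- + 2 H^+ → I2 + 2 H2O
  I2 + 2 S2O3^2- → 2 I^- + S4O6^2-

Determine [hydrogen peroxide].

0.1213 mol/L

n(S2O3^2-) = 0.01759 × 0.1403 = 2.468 × 10^-3 mol
n(I2) = n(S2O3^2-)/2 = 1.234 × 10^-3 mol
n(H2O2) in the aliquot = 1.234 × 10^-3 mol (1:1 ratio)
[H2O2] = 1.234 × 10^-3 / 0.01017 = 0.1213 mol/L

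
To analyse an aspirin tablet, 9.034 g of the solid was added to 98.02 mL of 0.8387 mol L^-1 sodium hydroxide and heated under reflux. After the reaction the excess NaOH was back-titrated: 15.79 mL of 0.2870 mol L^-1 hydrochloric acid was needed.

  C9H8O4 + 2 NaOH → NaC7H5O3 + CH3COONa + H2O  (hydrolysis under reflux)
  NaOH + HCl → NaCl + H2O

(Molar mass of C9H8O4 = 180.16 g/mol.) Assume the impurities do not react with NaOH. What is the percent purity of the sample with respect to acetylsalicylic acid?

77.45 %

n(NaOH) added = 0.09802 × 0.8387 = 0.08221 mol
n(HCl) used in back-titration = 0.01579 × 0.2870 = 4.532 × 10^-3 mol
n(NaOH) left over = 4.532 × 10^-3 mol (1:1 ratio)
n(NaOH) consumed by analyte = 0.08221 − 4.532 × 10^-3 = 0.07768 mol
From the 1:2 ratio, n(C9H8O4) = 1/2 × 0.07768 = 0.03884 mol
mass of C9H8O4 = 0.03884 × 180.16 = 6.997 g
% C9H8O4 = 6.997 / 9.034 × 100 = 77.45 %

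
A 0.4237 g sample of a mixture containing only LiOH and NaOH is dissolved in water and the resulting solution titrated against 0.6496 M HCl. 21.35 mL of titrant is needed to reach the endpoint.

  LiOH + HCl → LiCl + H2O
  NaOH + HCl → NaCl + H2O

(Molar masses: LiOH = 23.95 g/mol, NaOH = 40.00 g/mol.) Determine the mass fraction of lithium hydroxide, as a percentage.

46.16 %

n(HCl) = 0.02135 × 0.6496 = 0.01387 mol
Let x = n(LiOH), y = n(NaOH).
Titrant: 1x + 1y = 0.01387;  mass: 23.95x + 40.00y = 0.4237
Solving, x = 8.166 × 10^-3 mol, y = 5.703 × 10^-3 mol
mass of LiOH = 8.166 × 10^-3 × 23.95 = 0.1956 g
% LiOH = 0.1956 / 0.4237 × 100 = 46.16 %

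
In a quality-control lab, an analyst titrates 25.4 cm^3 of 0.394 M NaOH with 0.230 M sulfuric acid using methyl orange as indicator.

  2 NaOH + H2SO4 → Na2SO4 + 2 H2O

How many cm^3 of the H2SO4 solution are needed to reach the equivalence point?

n(NaOH) = 0.0254 L × 0.394 mol/L = 0.0100 mol
From the 1:2 stoichiometry, n(H2SO4) = 1/2 × 0.0100 = 5.00 × 10^-3 mol
V(H2SO4) = 5.00 × 10^-3 mol / 0.230 mol/L = 0.0218 L = 21.8 mL

21.8 mL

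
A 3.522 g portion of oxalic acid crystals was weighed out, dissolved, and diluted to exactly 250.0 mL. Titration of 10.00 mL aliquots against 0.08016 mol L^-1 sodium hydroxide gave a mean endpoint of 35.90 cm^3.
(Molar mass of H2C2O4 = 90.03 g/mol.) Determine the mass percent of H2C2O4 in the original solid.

91.95 %

H2C2O4 + 2 NaOH → Na2C2O4 + 2 H2O
n(NaOH) per titration = 0.03590 × 0.08016 = 2.878 × 10^-3 mol
From the 1:2 ratio, n(H2C2O4) in each aliquot = 1/2 × 2.878 × 10^-3 = 1.439 × 10^-3 mol
n(H2C2O4) in the whole flask = 1.439 × 10^-3 × 250.0/10.00 = 0.03597 mol
mass of H2C2O4 = 0.03597 × 90.03 = 3.239 g
% H2C2O4 = 3.239 / 3.522 × 100 = 91.95 %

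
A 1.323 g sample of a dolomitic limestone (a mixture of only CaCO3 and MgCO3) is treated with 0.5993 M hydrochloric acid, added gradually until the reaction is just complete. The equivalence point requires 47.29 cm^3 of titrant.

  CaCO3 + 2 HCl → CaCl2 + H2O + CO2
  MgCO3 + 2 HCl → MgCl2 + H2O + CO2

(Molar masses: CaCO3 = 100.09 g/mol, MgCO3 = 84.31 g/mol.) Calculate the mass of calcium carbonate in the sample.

0.8137 g

n(HCl) = 0.04729 × 0.5993 = 0.02834 mol
Let x = n(CaCO3), y = n(MgCO3).
Titrant: 2x + 2y = 0.02834;  mass: 100.09x + 84.31y = 1.323
Solving, x = 8.130 × 10^-3 mol, y = 6.041 × 10^-3 mol
mass of CaCO3 = 8.130 × 10^-3 × 100.09 = 0.8137 g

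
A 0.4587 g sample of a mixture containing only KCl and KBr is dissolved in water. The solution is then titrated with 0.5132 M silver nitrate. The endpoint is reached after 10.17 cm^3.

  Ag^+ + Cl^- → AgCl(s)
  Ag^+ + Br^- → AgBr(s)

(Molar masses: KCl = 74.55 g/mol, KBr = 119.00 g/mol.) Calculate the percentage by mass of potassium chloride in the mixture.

n(AgNO3) = 0.01017 × 0.5132 = 5.219 × 10^-3 mol
Let x = n(KCl), y = n(KBr).
Titrant: 1x + 1y = 5.219 × 10^-3;  mass: 74.55x + 119.00y = 0.4587
Solving, x = 3.653 × 10^-3 mol, y = 1.566 × 10^-3 mol
mass of KCl = 3.653 × 10^-3 × 74.55 = 0.2724 g
% KCl = 0.2724 / 0.4587 × 100 = 59.38 %

59.38 %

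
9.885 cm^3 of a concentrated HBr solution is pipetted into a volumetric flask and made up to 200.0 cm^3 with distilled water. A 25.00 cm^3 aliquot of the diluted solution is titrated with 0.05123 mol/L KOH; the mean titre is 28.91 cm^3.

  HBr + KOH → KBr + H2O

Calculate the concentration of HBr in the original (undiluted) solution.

1.199 mol/L

n(KOH) = 0.02891 × 0.05123 = 1.481 × 10^-3 mol
n(HBr) in the aliquot = 1.481 × 10^-3 mol (1:1 ratio)
[HBr]_dilute = 1.481 × 10^-3 / 0.02500 = 0.05924 mol/L
Dilution factor = 200.0 / 9.885 = 20.23
[HBr]_stock = 0.05924 × 20.23 = 1.199 mol/L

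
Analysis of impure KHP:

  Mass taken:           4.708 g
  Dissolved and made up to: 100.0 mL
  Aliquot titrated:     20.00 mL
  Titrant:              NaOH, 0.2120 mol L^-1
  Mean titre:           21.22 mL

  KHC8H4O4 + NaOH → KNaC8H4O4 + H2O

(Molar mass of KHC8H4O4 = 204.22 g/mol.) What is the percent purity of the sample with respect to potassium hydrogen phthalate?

n(NaOH) per titration = 0.02122 × 0.2120 = 4.499 × 10^-3 mol
n(KHC8H4O4) in each aliquot = 4.499 × 10^-3 mol (1:1 ratio)
n(KHC8H4O4) in the whole flask = 4.499 × 10^-3 × 100.0/20.00 = 0.02249 mol
mass of KHC8H4O4 = 0.02249 × 204.22 = 4.594 g
% KHC8H4O4 = 4.594 / 4.708 × 100 = 97.57 %

97.57 %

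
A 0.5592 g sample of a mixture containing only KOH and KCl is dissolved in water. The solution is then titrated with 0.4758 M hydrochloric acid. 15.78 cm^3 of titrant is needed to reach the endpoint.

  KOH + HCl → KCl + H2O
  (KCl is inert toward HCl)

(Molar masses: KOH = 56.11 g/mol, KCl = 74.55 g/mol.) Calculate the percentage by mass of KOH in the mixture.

75.34 %

n(HCl) = 0.01578 × 0.4758 = 7.508 × 10^-3 mol
Let x = n(KOH), y = n(KCl).
Titrant: 1x = 7.508 × 10^-3;  mass: 56.11x + 74.55y = 0.5592
Solving, x = 7.508 × 10^-3 mol, y = 1.850 × 10^-3 mol
mass of KOH = 7.508 × 10^-3 × 56.11 = 0.4213 g
% KOH = 0.4213 / 0.5592 × 100 = 75.34 %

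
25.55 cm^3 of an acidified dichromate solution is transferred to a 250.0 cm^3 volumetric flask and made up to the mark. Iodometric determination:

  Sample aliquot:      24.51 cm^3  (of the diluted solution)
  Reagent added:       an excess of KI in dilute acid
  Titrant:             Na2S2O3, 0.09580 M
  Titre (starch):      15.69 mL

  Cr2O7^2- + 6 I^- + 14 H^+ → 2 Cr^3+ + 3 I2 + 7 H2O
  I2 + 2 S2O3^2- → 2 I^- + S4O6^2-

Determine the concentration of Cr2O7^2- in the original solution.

0.1000 M

n(S2O3^2-) = 0.01569 × 0.09580 = 1.503 × 10^-3 mol
n(I2) = n(S2O3^2-)/2 = 7.516 × 10^-4 mol
From the 1:3 ratio, n(Cr2O7^2-) in the aliquot = 1/3 × 7.516 × 10^-4 = 2.505 × 10^-4 mol
[Cr2O7^2-]_dilute = 2.505 × 10^-4 / 0.02451 = 0.01022 mol/L
[Cr2O7^2-]_original = 0.01022 × 250.0/25.55 = 0.1000 mol/L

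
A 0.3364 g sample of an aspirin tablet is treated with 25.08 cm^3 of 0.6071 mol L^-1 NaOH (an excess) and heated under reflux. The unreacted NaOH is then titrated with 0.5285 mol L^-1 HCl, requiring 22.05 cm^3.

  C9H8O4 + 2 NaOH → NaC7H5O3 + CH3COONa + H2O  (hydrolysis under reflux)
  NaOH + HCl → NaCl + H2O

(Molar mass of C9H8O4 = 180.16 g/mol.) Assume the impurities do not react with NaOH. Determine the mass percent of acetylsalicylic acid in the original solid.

n(NaOH) added = 0.02508 × 0.6071 = 0.01523 mol
n(HCl) used in back-titration = 0.02205 × 0.5285 = 0.01165 mol
n(NaOH) left over = 0.01165 mol (1:1 ratio)
n(NaOH) consumed by analyte = 0.01523 − 0.01165 = 3.573 × 10^-3 mol
From the 1:2 ratio, n(C9H8O4) = 1/2 × 3.573 × 10^-3 = 1.786 × 10^-3 mol
mass of C9H8O4 = 1.786 × 10^-3 × 180.16 = 0.3218 g
% C9H8O4 = 0.3218 / 0.3364 × 100 = 95.67 %

95.67 %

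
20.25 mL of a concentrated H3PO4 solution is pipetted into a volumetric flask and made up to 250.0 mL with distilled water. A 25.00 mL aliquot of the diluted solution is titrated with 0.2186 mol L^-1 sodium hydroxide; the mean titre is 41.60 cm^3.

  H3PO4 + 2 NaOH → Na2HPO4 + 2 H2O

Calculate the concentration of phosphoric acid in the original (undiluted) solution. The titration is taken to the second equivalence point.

2.245 mol/L

n(NaOH) = 0.04160 × 0.2186 = 9.094 × 10^-3 mol
From the 1:2 ratio, n(H3PO4) in the aliquot = 1/2 × 9.094 × 10^-3 = 4.547 × 10^-3 mol
[H3PO4]_dilute = 4.547 × 10^-3 / 0.02500 = 0.1819 mol/L
Dilution factor = 250.0 / 20.25 = 12.35
[H3PO4]_stock = 0.1819 × 12.35 = 2.245 mol/L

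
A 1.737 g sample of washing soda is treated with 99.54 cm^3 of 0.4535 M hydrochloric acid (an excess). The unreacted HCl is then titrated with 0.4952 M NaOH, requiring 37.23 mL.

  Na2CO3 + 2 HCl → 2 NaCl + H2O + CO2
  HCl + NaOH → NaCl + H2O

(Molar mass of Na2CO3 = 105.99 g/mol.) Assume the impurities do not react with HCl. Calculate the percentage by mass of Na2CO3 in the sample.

n(HCl) added = 0.09954 × 0.4535 = 0.04514 mol
n(NaOH) used in back-titration = 0.03723 × 0.4952 = 0.01844 mol
n(HCl) left over = 0.01844 mol (1:1 ratio)
n(HCl) consumed by analyte = 0.04514 − 0.01844 = 0.02671 mol
From the 1:2 ratio, n(Na2CO3) = 1/2 × 0.02671 = 0.01335 mol
mass of Na2CO3 = 0.01335 × 105.99 = 1.415 g
% Na2CO3 = 1.415 / 1.737 × 100 = 81.48 %

81.48 %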